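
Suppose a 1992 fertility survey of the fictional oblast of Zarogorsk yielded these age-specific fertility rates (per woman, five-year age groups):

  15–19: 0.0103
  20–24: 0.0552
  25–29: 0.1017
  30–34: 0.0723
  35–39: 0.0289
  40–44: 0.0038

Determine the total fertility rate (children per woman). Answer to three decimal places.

Sum of ASFRs = 0.0103 + 0.0552 + 0.1017 + 0.0723 + 0.0289 + 0.0038 = 0.2722
TFR = 5 × 0.2722 = 1.361

1.361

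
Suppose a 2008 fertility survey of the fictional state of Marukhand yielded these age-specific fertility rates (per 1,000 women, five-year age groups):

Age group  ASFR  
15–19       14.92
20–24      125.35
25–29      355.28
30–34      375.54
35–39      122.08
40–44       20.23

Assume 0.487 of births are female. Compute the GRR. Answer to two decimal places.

Proportion female at birth = 0.487.
Sum of ASFRs = 14.92 + 125.35 + 355.28 + 375.54 + 122.08 + 20.23 = 1013.40
TFR = 5 × 1013.40 / 1000 = 5.067
GRR = 0.487 × 5.067 = 2.46763

2.47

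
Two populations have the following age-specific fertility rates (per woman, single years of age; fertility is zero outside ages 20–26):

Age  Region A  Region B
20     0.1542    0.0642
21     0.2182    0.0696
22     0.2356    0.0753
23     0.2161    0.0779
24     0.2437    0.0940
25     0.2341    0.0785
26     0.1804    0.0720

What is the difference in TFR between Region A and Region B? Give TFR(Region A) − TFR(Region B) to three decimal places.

0.951

Region A:
  Sum of ASFRs = 0.1542 + 0.2182 + 0.2356 + 0.2161 + 0.2437 + 0.2341 + 0.1804 = 1.4823
  TFR = 1.4823
Region B:
  Sum of ASFRs = 0.0642 + 0.0696 + 0.0753 + 0.0779 + 0.0940 + 0.0785 + 0.0720 = 0.5315
  TFR = 0.5315
Difference = 1.4823 − 0.5315 = 0.9508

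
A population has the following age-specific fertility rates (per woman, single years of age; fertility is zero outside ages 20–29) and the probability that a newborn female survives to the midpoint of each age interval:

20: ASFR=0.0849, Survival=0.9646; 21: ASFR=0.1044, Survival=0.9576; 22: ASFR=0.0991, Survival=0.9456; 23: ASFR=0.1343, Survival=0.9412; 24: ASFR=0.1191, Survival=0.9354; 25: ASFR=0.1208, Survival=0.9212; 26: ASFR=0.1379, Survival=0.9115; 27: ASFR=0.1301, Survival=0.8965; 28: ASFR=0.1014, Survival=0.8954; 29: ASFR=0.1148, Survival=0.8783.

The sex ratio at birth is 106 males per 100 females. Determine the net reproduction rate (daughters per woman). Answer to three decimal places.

Proportion female at birth = 100 / (100 + 106) = 0.48544.
Survival-weighted fertility by age (1·fₓ·Sₓ):
  20: 1 × 0.0849 × 0.9646 = 0.08189
  21: 1 × 0.1044 × 0.9576 = 0.09997
  22: 1 × 0.0991 × 0.9456 = 0.09371
  23: 1 × 0.1343 × 0.9412 = 0.12640
  24: 1 × 0.1191 × 0.9354 = 0.11141
  25: 1 × 0.1208 × 0.9212 = 0.11128
  26: 1 × 0.1379 × 0.9115 = 0.12570
  27: 1 × 0.1301 × 0.8965 = 0.11663
  28: 1 × 0.1014 × 0.8954 = 0.09079
  29: 1 × 0.1148 × 0.8783 = 0.10083
Sum = 1.05861
NRR = 0.48544 × 1.05861 = 0.51389
An NRR under 1 implies long-run decline under these rates.

0.514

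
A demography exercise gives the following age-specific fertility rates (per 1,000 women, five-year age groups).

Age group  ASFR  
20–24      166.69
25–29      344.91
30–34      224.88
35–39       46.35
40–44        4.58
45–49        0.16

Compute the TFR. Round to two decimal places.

3.94

Sum of ASFRs = 166.69 + 344.91 + 224.88 + 46.35 + 4.58 + 0.16 = 787.57
TFR = 5 × 787.57 / 1000 = 3.93785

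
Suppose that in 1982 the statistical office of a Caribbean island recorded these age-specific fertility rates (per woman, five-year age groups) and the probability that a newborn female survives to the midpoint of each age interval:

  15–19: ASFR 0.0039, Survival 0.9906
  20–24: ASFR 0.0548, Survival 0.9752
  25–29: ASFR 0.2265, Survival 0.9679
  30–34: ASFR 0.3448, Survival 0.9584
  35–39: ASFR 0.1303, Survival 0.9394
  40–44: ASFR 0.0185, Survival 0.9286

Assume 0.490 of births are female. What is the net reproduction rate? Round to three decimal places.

Proportion female at birth = 0.490.
Weighting each age-specific rate by interval width and survival:
  15–19: 5 × 0.0039 × 0.9906 = 0.01932
  20–24: 5 × 0.0548 × 0.9752 = 0.26720
  25–29: 5 × 0.2265 × 0.9679 = 1.09615
  30–34: 5 × 0.3448 × 0.9584 = 1.65228
  35–39: 5 × 0.1303 × 0.9394 = 0.61202
  40–44: 5 × 0.0185 × 0.9286 = 0.08590
Sum = 3.73287
NRR = 0.490 × 3.73287 = 1.82911
An NRR exceeding 1 indicates intrinsic growth under these rates.

1.829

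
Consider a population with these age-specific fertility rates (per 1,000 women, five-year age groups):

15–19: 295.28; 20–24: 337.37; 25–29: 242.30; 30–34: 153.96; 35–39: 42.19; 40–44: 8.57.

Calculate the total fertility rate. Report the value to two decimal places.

5.40

Sum of ASFRs = 295.28 + 337.37 + 242.30 + 153.96 + 42.19 + 8.57 = 1079.67
TFR = 5 × 1079.67 / 1000 = 5.39835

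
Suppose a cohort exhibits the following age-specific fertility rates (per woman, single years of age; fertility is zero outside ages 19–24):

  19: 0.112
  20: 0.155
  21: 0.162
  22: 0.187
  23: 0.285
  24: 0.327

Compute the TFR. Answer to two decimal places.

1.23

Sum of ASFRs = 0.112 + 0.155 + 0.162 + 0.187 + 0.285 + 0.327 = 1.228
TFR = 1.228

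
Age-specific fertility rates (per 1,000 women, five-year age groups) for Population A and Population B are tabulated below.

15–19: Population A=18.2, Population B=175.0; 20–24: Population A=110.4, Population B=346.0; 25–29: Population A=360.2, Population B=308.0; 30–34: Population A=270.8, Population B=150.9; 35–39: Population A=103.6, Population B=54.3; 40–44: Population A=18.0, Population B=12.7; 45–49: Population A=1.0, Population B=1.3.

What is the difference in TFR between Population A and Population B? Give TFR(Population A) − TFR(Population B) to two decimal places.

-0.83

Population A:
  Sum of ASFRs = 18.2 + 110.4 + 360.2 + 270.8 + 103.6 + 18.0 + 1.0 = 882.2
  TFR = 5 × 882.2 / 1000 = 4.411
Population B:
  Sum of ASFRs = 175.0 + 346.0 + 308.0 + 150.9 + 54.3 + 12.7 + 1.3 = 1048.2
  TFR = 5 × 1048.2 / 1000 = 5.241
Difference = 4.411 − 5.241 = -0.83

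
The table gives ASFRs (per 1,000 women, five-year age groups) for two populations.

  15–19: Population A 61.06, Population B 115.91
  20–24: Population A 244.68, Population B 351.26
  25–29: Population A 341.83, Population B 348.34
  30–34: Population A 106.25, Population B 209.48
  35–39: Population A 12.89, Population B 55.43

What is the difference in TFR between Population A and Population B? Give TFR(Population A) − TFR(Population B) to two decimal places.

Population A:
  Sum of ASFRs = 61.06 + 244.68 + 341.83 + 106.25 + 12.89 = 766.71
  TFR = 5 × 766.71 / 1000 = 3.83355
Population B:
  Sum of ASFRs = 115.91 + 351.26 + 348.34 + 209.48 + 55.43 = 1080.42
  TFR = 5 × 1080.42 / 1000 = 5.4021
Difference = 3.83355 − 5.4021 = -1.56855

-1.57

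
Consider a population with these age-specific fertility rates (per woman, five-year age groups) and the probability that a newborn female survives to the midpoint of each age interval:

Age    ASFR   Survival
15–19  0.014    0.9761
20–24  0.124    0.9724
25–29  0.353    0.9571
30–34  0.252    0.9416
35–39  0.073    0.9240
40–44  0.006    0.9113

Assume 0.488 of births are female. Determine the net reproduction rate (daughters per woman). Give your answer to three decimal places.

1.909

Proportion female at birth = 0.488.
Weighting each age-specific rate by interval width and survival:
  15–19: 5 × 0.014 × 0.9761 = 0.06833
  20–24: 5 × 0.124 × 0.9724 = 0.60289
  25–29: 5 × 0.353 × 0.9571 = 1.68928
  30–34: 5 × 0.252 × 0.9416 = 1.18642
  35–39: 5 × 0.073 × 0.9240 = 0.33726
  40–44: 5 × 0.006 × 0.9113 = 0.02734
Sum = 3.91152
NRR = 0.488 × 3.91152 = 1.90882
NRR > 1, so each generation more than replaces itself.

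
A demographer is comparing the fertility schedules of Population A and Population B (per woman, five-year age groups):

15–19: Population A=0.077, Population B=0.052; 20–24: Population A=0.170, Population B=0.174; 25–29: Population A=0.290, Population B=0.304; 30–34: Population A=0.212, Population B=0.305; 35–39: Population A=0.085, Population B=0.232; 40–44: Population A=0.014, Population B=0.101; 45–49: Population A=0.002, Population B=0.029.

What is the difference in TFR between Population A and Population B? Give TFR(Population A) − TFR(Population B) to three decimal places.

-1.735

Population A:
  Sum of ASFRs = 0.077 + 0.170 + 0.290 + 0.212 + 0.085 + 0.014 + 0.002 = 0.850
  TFR = 5 × 0.850 = 4.25
Population B:
  Sum of ASFRs = 0.052 + 0.174 + 0.304 + 0.305 + 0.232 + 0.101 + 0.029 = 1.197
  TFR = 5 × 1.197 = 5.985
Difference = 4.25 − 5.985 = -1.735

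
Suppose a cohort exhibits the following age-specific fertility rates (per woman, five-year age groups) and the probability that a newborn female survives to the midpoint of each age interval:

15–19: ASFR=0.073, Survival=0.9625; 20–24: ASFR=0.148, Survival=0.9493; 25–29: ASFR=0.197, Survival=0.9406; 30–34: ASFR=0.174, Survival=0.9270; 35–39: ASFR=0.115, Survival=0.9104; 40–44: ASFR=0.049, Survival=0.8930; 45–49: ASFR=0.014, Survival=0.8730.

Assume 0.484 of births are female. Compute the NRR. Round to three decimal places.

Proportion female at birth = 0.484.
Each age group contributes 5 × ASFR × survival:
  15–19: 5 × 0.073 × 0.9625 = 0.35131
  20–24: 5 × 0.148 × 0.9493 = 0.70248
  25–29: 5 × 0.197 × 0.9406 = 0.92649
  30–34: 5 × 0.174 × 0.9270 = 0.80649
  35–39: 5 × 0.115 × 0.9104 = 0.52348
  40–44: 5 × 0.049 × 0.8930 = 0.21879
  45–49: 5 × 0.014 × 0.8730 = 0.06111
Sum = 3.59015
NRR = 0.484 × 3.59015 = 1.73763

1.738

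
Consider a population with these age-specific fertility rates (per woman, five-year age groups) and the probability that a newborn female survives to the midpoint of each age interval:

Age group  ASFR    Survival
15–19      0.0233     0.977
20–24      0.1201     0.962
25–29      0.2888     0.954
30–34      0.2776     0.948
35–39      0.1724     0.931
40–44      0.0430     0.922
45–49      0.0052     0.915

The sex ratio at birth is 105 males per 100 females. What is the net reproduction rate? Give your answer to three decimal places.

2.151

Proportion female at birth = 100 / (100 + 105) = 0.48780.
Survival-weighted fertility by age (5·fₓ·Sₓ):
  15–19: 5 × 0.0233 × 0.977 = 0.11382
  20–24: 5 × 0.1201 × 0.962 = 0.57768
  25–29: 5 × 0.2888 × 0.954 = 1.37758
  30–34: 5 × 0.2776 × 0.948 = 1.31582
  35–39: 5 × 0.1724 × 0.931 = 0.80252
  40–44: 5 × 0.0430 × 0.922 = 0.19823
  45–49: 5 × 0.0052 × 0.915 = 0.02379
Sum = 4.40944
NRR = 0.48780 × 4.40944 = 2.15092
With NRR above 1 the population is above replacement fertility.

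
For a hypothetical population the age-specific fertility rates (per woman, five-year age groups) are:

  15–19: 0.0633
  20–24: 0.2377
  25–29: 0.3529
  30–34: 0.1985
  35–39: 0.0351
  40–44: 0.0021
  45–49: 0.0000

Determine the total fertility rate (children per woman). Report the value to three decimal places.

4.448

Sum of ASFRs = 0.0633 + 0.2377 + 0.3529 + 0.1985 + 0.0351 + 0.0021 + 0.0000 = 0.8896
TFR = 5 × 0.8896 = 4.448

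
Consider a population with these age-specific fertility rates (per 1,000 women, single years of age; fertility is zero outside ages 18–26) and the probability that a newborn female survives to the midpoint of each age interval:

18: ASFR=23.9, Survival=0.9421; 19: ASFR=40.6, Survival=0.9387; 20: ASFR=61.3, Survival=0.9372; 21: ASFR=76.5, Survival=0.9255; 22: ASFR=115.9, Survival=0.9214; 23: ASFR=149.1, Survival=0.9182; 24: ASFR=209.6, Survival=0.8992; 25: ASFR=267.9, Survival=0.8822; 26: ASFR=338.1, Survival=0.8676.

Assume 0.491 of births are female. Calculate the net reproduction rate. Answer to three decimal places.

0.565

Proportion female at birth = 0.491.
Per-age-group product (1 × ASFR × survival probability):
  18: 1 × 23.9/1000 × 0.9421 = 0.02252
  19: 1 × 40.6/1000 × 0.9387 = 0.03811
  20: 1 × 61.3/1000 × 0.9372 = 0.05745
  21: 1 × 76.5/1000 × 0.9255 = 0.07080
  22: 1 × 115.9/1000 × 0.9214 = 0.10679
  23: 1 × 149.1/1000 × 0.9182 = 0.13690
  24: 1 × 209.6/1000 × 0.8992 = 0.18847
  25: 1 × 267.9/1000 × 0.8822 = 0.23634
  26: 1 × 338.1/1000 × 0.8676 = 0.29334
Sum = 1.15072
NRR = 0.491 × 1.15072 = 0.56500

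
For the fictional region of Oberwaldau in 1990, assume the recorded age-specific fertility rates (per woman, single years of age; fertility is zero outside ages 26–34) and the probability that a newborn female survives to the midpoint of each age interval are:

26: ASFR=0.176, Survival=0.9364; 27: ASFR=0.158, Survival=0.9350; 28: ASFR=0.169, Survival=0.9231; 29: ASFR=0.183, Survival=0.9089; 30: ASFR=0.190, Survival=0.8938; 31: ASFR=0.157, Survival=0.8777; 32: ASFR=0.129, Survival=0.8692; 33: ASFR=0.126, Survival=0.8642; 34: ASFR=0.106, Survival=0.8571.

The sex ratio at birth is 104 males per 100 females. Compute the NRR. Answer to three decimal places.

0.615

Proportion female at birth = 100 / (100 + 104) = 0.49020.
Weighting each age-specific rate by interval width and survival:
  26: 1 × 0.176 × 0.9364 = 0.16481
  27: 1 × 0.158 × 0.9350 = 0.14773
  28: 1 × 0.169 × 0.9231 = 0.15600
  29: 1 × 0.183 × 0.9089 = 0.16633
  30: 1 × 0.190 × 0.8938 = 0.16982
  31: 1 × 0.157 × 0.8777 = 0.13780
  32: 1 × 0.129 × 0.8692 = 0.11213
  33: 1 × 0.126 × 0.8642 = 0.10889
  34: 1 × 0.106 × 0.8571 = 0.09085
Sum = 1.25436
NRR = 0.49020 × 1.25436 = 0.61489
With NRR below 1 the population is below replacement fertility.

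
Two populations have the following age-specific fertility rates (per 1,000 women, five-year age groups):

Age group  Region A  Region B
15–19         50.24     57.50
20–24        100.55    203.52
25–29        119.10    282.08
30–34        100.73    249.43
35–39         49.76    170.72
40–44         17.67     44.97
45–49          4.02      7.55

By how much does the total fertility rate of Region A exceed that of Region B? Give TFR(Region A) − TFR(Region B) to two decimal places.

-2.87

Region A:
  Sum of ASFRs = 50.24 + 100.55 + 119.10 + 100.73 + 49.76 + 17.67 + 4.02 = 442.07
  TFR = 5 × 442.07 / 1000 = 2.21035
Region B:
  Sum of ASFRs = 57.50 + 203.52 + 282.08 + 249.43 + 170.72 + 44.97 + 7.55 = 1015.77
  TFR = 5 × 1015.77 / 1000 = 5.07885
Difference = 2.21035 − 5.07885 = -2.8685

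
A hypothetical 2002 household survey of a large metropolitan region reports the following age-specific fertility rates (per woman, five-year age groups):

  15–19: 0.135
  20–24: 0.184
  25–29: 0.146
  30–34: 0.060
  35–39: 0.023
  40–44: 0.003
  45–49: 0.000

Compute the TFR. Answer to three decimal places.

2.755

Sum of ASFRs = 0.135 + 0.184 + 0.146 + 0.060 + 0.023 + 0.003 + 0.000 = 0.551
TFR = 5 × 0.551 = 2.755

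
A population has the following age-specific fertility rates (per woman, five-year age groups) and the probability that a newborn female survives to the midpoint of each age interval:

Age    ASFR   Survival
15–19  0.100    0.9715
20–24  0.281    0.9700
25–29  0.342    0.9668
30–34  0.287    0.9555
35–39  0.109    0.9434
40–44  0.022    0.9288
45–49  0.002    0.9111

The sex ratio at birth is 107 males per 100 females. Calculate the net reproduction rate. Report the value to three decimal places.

Proportion female at birth = 100 / (100 + 107) = 0.48309.
Survival-weighted fertility by age (5·fₓ·Sₓ):
  15–19: 5 × 0.100 × 0.9715 = 0.48575
  20–24: 5 × 0.281 × 0.9700 = 1.36285
  25–29: 5 × 0.342 × 0.9668 = 1.65323
  30–34: 5 × 0.287 × 0.9555 = 1.37114
  35–39: 5 × 0.109 × 0.9434 = 0.51415
  40–44: 5 × 0.022 × 0.9288 = 0.10217
  45–49: 5 × 0.002 × 0.9111 = 0.00911
Sum = 5.49840
NRR = 0.48309 × 5.49840 = 2.65622

2.656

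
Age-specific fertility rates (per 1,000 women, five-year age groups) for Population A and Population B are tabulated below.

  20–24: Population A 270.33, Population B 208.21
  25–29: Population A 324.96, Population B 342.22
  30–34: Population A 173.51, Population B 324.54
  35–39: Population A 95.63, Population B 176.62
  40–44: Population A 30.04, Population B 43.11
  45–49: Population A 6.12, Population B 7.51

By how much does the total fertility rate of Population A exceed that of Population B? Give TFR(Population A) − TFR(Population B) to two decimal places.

-1.01

Population A:
  Sum of ASFRs = 270.33 + 324.96 + 173.51 + 95.63 + 30.04 + 6.12 = 900.59
  TFR = 5 × 900.59 / 1000 = 4.50295
Population B:
  Sum of ASFRs = 208.21 + 342.22 + 324.54 + 176.62 + 43.11 + 7.51 = 1102.21
  TFR = 5 × 1102.21 / 1000 = 5.51105
Difference = 4.50295 − 5.51105 = -1.0081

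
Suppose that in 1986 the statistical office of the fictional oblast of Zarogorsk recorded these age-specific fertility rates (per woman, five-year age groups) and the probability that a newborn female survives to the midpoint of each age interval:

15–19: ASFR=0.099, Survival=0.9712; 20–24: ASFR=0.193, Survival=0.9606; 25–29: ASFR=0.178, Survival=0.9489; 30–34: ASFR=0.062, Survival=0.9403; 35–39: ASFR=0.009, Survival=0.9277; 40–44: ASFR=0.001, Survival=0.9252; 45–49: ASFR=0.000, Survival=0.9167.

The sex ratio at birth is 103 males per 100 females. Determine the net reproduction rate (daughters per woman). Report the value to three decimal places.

1.276

Proportion female at birth = 100 / (100 + 103) = 0.49261.
Survival-weighted fertility by age (5·fₓ·Sₓ):
  15–19: 5 × 0.099 × 0.9712 = 0.48074
  20–24: 5 × 0.193 × 0.9606 = 0.92698
  25–29: 5 × 0.178 × 0.9489 = 0.84452
  30–34: 5 × 0.062 × 0.9403 = 0.29149
  35–39: 5 × 0.009 × 0.9277 = 0.04175
  40–44: 5 × 0.001 × 0.9252 = 0.00463
  45–49: 5 × 0.000 × 0.9167 = 0.00000
Sum = 2.59011
NRR = 0.49261 × 2.59011 = 1.27591
NRR > 1, so each generation more than replaces itself.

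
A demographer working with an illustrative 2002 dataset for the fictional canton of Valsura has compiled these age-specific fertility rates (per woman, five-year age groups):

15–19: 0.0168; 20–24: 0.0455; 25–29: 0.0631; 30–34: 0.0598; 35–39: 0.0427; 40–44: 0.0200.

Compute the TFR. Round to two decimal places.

1.24

Sum of ASFRs = 0.0168 + 0.0455 + 0.0631 + 0.0598 + 0.0427 + 0.0200 = 0.2479
TFR = 5 × 0.2479 = 1.2395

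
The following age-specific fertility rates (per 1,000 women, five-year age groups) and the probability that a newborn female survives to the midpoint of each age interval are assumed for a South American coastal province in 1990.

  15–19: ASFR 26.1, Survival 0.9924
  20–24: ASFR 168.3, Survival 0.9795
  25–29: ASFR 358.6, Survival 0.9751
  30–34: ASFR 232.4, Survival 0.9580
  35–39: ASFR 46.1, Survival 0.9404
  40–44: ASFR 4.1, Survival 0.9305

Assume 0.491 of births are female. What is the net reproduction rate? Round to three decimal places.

Proportion female at birth = 0.491.
Each age group contributes 5 × ASFR × survival:
  15–19: 5 × 26.1/1000 × 0.9924 = 0.12951
  20–24: 5 × 168.3/1000 × 0.9795 = 0.82425
  25–29: 5 × 358.6/1000 × 0.9751 = 1.74835
  30–34: 5 × 232.4/1000 × 0.9580 = 1.11320
  35–39: 5 × 46.1/1000 × 0.9404 = 0.21676
  40–44: 5 × 4.1/1000 × 0.9305 = 0.01908
Sum = 4.05115
NRR = 0.491 × 4.05115 = 1.98911
An NRR exceeding 1 indicates intrinsic growth under these rates.

1.989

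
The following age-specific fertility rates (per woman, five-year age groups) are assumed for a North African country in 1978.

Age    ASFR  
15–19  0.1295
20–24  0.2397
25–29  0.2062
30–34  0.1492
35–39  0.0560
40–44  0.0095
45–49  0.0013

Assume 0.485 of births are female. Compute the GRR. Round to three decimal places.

Proportion female at birth = 0.485.
Sum of ASFRs = 0.1295 + 0.2397 + 0.2062 + 0.1492 + 0.0560 + 0.0095 + 0.0013 = 0.7914
TFR = 5 × 0.7914 = 3.957
GRR = 0.485 × 3.957 = 1.91915

1.919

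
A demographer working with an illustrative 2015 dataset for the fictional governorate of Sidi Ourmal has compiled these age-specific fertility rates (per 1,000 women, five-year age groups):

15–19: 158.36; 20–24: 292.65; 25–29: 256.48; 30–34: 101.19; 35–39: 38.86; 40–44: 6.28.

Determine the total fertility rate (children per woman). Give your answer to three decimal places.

Sum of ASFRs = 158.36 + 292.65 + 256.48 + 101.19 + 38.86 + 6.28 = 853.82
TFR = 5 × 853.82 / 1000 = 4.2691

4.269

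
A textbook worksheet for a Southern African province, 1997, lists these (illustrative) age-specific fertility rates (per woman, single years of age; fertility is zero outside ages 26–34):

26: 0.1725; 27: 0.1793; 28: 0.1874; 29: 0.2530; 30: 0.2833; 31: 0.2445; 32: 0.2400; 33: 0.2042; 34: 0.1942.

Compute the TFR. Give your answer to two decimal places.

1.96

Sum of ASFRs = 0.1725 + 0.1793 + 0.1874 + 0.2530 + 0.2833 + 0.2445 + 0.2400 + 0.2042 + 0.1942 = 1.9584
TFR = 1.9584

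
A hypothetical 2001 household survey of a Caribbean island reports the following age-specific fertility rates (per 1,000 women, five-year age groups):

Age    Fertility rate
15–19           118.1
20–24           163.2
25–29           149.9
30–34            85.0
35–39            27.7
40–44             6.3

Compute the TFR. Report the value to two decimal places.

2.75

Sum of ASFRs = 118.1 + 163.2 + 149.9 + 85.0 + 27.7 + 6.3 = 550.2
TFR = 5 × 550.2 / 1000 = 2.751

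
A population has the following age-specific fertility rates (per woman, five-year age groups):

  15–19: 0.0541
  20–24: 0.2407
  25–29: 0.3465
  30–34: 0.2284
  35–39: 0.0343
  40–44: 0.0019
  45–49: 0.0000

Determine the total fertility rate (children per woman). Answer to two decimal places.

Sum of ASFRs = 0.0541 + 0.2407 + 0.3465 + 0.2284 + 0.0343 + 0.0019 + 0.0000 = 0.9059
TFR = 5 × 0.9059 = 4.5295

4.53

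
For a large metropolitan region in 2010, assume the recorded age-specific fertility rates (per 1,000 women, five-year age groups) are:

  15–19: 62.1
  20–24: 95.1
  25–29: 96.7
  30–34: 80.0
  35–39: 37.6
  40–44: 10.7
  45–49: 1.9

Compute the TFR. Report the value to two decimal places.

Sum of ASFRs = 62.1 + 95.1 + 96.7 + 80.0 + 37.6 + 10.7 + 1.9 = 384.1
TFR = 5 × 384.1 / 1000 = 1.9205

1.92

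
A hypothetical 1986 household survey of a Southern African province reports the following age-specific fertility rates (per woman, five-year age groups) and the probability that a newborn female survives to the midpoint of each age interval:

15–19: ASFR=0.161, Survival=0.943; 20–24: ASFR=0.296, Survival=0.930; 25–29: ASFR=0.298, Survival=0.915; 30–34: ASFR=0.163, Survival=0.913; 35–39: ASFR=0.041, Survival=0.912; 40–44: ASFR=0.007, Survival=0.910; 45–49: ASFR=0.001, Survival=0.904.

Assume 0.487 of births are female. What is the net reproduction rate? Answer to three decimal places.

Proportion female at birth = 0.487.
Weighting each age-specific rate by interval width and survival:
  15–19: 5 × 0.161 × 0.943 = 0.75912
  20–24: 5 × 0.296 × 0.930 = 1.37640
  25–29: 5 × 0.298 × 0.915 = 1.36335
  30–34: 5 × 0.163 × 0.913 = 0.74410
  35–39: 5 × 0.041 × 0.912 = 0.18696
  40–44: 5 × 0.007 × 0.910 = 0.03185
  45–49: 5 × 0.001 × 0.904 = 0.00452
Sum = 4.46630
NRR = 0.487 × 4.46630 = 2.17509

2.175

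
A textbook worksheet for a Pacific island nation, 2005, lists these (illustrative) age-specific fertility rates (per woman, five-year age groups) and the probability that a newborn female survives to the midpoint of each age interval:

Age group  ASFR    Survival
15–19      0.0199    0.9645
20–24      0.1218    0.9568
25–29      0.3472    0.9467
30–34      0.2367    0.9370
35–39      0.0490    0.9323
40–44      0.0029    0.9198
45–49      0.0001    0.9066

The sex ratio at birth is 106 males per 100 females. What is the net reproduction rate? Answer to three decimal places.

1.783

Proportion female at birth = 100 / (100 + 106) = 0.48544.
Per-age-group product (5 × ASFR × survival probability):
  15–19: 5 × 0.0199 × 0.9645 = 0.09597
  20–24: 5 × 0.1218 × 0.9568 = 0.58269
  25–29: 5 × 0.3472 × 0.9467 = 1.64347
  30–34: 5 × 0.2367 × 0.9370 = 1.10894
  35–39: 5 × 0.0490 × 0.9323 = 0.22841
  40–44: 5 × 0.0029 × 0.9198 = 0.01334
  45–49: 5 × 0.0001 × 0.9066 = 0.00045
Sum = 3.67327
NRR = 0.48544 × 3.67327 = 1.78315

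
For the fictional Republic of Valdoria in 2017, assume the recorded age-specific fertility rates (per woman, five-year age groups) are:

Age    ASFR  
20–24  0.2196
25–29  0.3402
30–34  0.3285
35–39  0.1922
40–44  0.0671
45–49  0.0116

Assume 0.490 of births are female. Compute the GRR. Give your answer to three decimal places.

2.840

Proportion female at birth = 0.490.
Sum of ASFRs = 0.2196 + 0.3402 + 0.3285 + 0.1922 + 0.0671 + 0.0116 = 1.1592
TFR = 5 × 1.1592 = 5.796
GRR = 0.490 × 5.796 = 2.84004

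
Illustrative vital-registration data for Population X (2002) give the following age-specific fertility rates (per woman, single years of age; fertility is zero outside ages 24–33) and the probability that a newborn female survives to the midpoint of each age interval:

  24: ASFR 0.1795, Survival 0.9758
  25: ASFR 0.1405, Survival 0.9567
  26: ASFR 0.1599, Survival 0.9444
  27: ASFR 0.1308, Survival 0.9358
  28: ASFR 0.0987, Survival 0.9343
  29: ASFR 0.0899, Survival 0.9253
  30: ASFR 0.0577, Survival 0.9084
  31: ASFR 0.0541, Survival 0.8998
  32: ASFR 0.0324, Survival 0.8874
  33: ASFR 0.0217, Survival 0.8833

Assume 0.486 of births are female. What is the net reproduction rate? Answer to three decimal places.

0.441

Proportion female at birth = 0.486.
Per-age-group product (1 × ASFR × survival probability):
  24: 1 × 0.1795 × 0.9758 = 0.17516
  25: 1 × 0.1405 × 0.9567 = 0.13442
  26: 1 × 0.1599 × 0.9444 = 0.15101
  27: 1 × 0.1308 × 0.9358 = 0.12240
  28: 1 × 0.0987 × 0.9343 = 0.09222
  29: 1 × 0.0899 × 0.9253 = 0.08318
  30: 1 × 0.0577 × 0.9084 = 0.05241
  31: 1 × 0.0541 × 0.8998 = 0.04868
  32: 1 × 0.0324 × 0.8874 = 0.02875
  33: 1 × 0.0217 × 0.8833 = 0.01917
Sum = 0.90740
NRR = 0.486 × 0.90740 = 0.44100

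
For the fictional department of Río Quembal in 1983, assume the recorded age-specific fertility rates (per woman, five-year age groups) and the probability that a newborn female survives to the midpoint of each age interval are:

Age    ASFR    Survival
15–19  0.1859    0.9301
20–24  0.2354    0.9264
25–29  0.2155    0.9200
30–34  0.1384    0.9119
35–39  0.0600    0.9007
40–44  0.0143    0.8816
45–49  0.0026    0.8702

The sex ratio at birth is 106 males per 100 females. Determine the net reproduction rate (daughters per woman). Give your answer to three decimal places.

1.904

Proportion female at birth = 100 / (100 + 106) = 0.48544.
Weighting each age-specific rate by interval width and survival:
  15–19: 5 × 0.1859 × 0.9301 = 0.86453
  20–24: 5 × 0.2354 × 0.9264 = 1.09037
  25–29: 5 × 0.2155 × 0.9200 = 0.99130
  30–34: 5 × 0.1384 × 0.9119 = 0.63103
  35–39: 5 × 0.0600 × 0.9007 = 0.27021
  40–44: 5 × 0.0143 × 0.8816 = 0.06303
  45–49: 5 × 0.0026 × 0.8702 = 0.01131
Sum = 3.92178
NRR = 0.48544 × 3.92178 = 1.90379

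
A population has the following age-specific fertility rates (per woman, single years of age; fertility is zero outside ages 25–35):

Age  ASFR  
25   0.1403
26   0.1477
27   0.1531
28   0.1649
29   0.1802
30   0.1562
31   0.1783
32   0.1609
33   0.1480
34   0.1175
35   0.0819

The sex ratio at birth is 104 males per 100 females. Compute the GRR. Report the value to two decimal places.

0.80

Proportion female at birth = 100 / (100 + 104) = 0.49020.
Sum of ASFRs = 0.1403 + 0.1477 + 0.1531 + 0.1649 + 0.1802 + 0.1562 + 0.1783 + 0.1609 + 0.1480 + 0.1175 + 0.0819 = 1.6290
TFR = 1.629
GRR = 0.49020 × 1.629 = 0.79854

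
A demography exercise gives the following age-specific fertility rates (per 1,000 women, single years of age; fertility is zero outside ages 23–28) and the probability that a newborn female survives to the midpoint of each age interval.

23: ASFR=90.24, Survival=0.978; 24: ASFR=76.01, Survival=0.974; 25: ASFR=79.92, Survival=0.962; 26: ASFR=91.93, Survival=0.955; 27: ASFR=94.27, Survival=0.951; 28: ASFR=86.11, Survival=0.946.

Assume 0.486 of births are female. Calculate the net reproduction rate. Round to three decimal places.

Proportion female at birth = 0.486.
Survival-weighted fertility by age (1·fₓ·Sₓ):
  23: 1 × 90.24/1000 × 0.978 = 0.08825
  24: 1 × 76.01/1000 × 0.974 = 0.07403
  25: 1 × 79.92/1000 × 0.962 = 0.07688
  26: 1 × 91.93/1000 × 0.955 = 0.08779
  27: 1 × 94.27/1000 × 0.951 = 0.08965
  28: 1 × 86.11/1000 × 0.946 = 0.08146
Sum = 0.49806
NRR = 0.486 × 0.49806 = 0.24206

0.242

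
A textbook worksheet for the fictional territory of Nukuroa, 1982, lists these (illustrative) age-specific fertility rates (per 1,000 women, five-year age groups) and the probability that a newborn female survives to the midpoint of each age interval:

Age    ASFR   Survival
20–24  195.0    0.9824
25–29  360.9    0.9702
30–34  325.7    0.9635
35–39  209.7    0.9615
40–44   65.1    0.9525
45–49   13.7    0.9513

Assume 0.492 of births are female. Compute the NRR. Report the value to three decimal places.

Proportion female at birth = 0.492.
Weighting each age-specific rate by interval width and survival:
  20–24: 5 × 195.0/1000 × 0.9824 = 0.95784
  25–29: 5 × 360.9/1000 × 0.9702 = 1.75073
  30–34: 5 × 325.7/1000 × 0.9635 = 1.56906
  35–39: 5 × 209.7/1000 × 0.9615 = 1.00813
  40–44: 5 × 65.1/1000 × 0.9525 = 0.31004
  45–49: 5 × 13.7/1000 × 0.9513 = 0.06516
Sum = 5.66096
NRR = 0.492 × 5.66096 = 2.78519
With NRR above 1 the population is above replacement fertility.

2.785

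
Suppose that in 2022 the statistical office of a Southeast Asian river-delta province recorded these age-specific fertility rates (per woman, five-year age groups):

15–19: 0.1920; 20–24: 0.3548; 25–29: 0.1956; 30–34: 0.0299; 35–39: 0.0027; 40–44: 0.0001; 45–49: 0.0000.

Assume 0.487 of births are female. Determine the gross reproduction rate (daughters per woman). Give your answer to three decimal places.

Proportion female at birth = 0.487.
Sum of ASFRs = 0.1920 + 0.3548 + 0.1956 + 0.0299 + 0.0027 + 0.0001 + 0.0000 = 0.7751
TFR = 5 × 0.7751 = 3.8755
GRR = 0.487 × 3.8755 = 1.88737

1.887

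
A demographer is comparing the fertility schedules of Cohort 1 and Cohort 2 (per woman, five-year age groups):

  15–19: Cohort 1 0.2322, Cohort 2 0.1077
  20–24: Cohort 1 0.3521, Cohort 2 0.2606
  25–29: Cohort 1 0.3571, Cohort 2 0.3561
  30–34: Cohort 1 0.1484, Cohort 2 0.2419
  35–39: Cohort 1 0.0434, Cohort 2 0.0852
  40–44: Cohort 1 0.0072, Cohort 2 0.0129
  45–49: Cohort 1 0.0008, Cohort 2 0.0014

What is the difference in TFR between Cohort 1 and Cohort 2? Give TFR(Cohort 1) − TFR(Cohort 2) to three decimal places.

0.377

Cohort 1:
  Sum of ASFRs = 0.2322 + 0.3521 + 0.3571 + 0.1484 + 0.0434 + 0.0072 + 0.0008 = 1.1412
  TFR = 5 × 1.1412 = 5.706
Cohort 2:
  Sum of ASFRs = 0.1077 + 0.2606 + 0.3561 + 0.2419 + 0.0852 + 0.0129 + 0.0014 = 1.0658
  TFR = 5 × 1.0658 = 5.329
Difference = 5.706 − 5.329 = 0.377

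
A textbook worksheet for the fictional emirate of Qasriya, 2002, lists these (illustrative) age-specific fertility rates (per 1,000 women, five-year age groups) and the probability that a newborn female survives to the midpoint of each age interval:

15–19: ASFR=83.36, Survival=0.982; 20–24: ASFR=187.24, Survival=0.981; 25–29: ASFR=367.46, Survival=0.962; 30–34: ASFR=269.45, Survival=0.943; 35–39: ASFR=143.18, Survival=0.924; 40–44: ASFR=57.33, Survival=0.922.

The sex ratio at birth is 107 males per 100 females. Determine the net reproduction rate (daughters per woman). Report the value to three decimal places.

2.556

Proportion female at birth = 100 / (100 + 107) = 0.48309.
Each age group contributes 5 × ASFR × survival:
  15–19: 5 × 83.36/1000 × 0.982 = 0.40930
  20–24: 5 × 187.24/1000 × 0.981 = 0.91841
  25–29: 5 × 367.46/1000 × 0.962 = 1.76748
  30–34: 5 × 269.45/1000 × 0.943 = 1.27046
  35–39: 5 × 143.18/1000 × 0.924 = 0.66149
  40–44: 5 × 57.33/1000 × 0.922 = 0.26429
Sum = 5.29143
NRR = 0.48309 × 5.29143 = 2.55624
NRR > 1, so each generation more than replaces itself.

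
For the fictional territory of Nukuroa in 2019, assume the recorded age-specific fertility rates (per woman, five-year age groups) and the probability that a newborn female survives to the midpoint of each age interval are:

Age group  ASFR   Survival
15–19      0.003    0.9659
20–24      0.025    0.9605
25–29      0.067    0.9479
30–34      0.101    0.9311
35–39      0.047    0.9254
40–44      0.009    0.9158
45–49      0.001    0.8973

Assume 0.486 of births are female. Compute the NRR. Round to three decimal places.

0.576

Proportion female at birth = 0.486.
Survival-weighted fertility by age (5·fₓ·Sₓ):
  15–19: 5 × 0.003 × 0.9659 = 0.01449
  20–24: 5 × 0.025 × 0.9605 = 0.12006
  25–29: 5 × 0.067 × 0.9479 = 0.31755
  30–34: 5 × 0.101 × 0.9311 = 0.47021
  35–39: 5 × 0.047 × 0.9254 = 0.21747
  40–44: 5 × 0.009 × 0.9158 = 0.04121
  45–49: 5 × 0.001 × 0.8973 = 0.00449
Sum = 1.18548
NRR = 0.486 × 1.18548 = 0.57614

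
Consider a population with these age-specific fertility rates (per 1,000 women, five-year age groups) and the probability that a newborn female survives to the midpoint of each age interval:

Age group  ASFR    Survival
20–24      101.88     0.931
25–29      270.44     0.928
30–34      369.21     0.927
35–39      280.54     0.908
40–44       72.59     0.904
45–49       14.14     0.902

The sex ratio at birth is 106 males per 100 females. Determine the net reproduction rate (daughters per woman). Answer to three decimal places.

Proportion female at birth = 100 / (100 + 106) = 0.48544.
Survival-weighted fertility by age (5·fₓ·Sₓ):
  20–24: 5 × 101.88/1000 × 0.931 = 0.47425
  25–29: 5 × 270.44/1000 × 0.928 = 1.25484
  30–34: 5 × 369.21/1000 × 0.927 = 1.71129
  35–39: 5 × 280.54/1000 × 0.908 = 1.27365
  40–44: 5 × 72.59/1000 × 0.904 = 0.32811
  45–49: 5 × 14.14/1000 × 0.902 = 0.06377
Sum = 5.10591
NRR = 0.48544 × 5.10591 = 2.47861
An NRR exceeding 1 indicates intrinsic growth under these rates.

2.479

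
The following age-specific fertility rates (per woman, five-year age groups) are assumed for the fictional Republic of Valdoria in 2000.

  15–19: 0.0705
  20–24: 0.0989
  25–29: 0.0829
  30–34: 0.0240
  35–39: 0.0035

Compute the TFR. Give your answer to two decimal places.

Sum of ASFRs = 0.0705 + 0.0989 + 0.0829 + 0.0240 + 0.0035 = 0.2798
TFR = 5 × 0.2798 = 1.399

1.40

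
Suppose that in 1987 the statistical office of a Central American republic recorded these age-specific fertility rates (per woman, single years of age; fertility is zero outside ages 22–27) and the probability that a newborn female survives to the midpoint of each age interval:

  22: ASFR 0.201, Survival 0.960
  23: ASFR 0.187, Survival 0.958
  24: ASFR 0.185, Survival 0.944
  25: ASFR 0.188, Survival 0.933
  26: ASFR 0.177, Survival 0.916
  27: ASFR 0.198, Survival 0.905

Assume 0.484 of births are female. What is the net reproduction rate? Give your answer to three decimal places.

0.515

Proportion female at birth = 0.484.
Weighting each age-specific rate by interval width and survival:
  22: 1 × 0.201 × 0.960 = 0.19296
  23: 1 × 0.187 × 0.958 = 0.17915
  24: 1 × 0.185 × 0.944 = 0.17464
  25: 1 × 0.188 × 0.933 = 0.17540
  26: 1 × 0.177 × 0.916 = 0.16213
  27: 1 × 0.198 × 0.905 = 0.17919
Sum = 1.06347
NRR = 0.484 × 1.06347 = 0.51472
With NRR below 1 the population is below replacement fertility.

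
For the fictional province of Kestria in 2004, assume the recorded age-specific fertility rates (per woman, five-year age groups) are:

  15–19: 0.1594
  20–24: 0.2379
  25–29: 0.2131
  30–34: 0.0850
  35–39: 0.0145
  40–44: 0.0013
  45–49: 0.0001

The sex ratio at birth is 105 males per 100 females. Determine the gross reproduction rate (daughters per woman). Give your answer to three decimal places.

Proportion female at birth = 100 / (100 + 105) = 0.48780.
Sum of ASFRs = 0.1594 + 0.2379 + 0.2131 + 0.0850 + 0.0145 + 0.0013 + 0.0001 = 0.7113
TFR = 5 × 0.7113 = 3.5565
GRR = 0.48780 × 3.5565 = 1.73486

1.735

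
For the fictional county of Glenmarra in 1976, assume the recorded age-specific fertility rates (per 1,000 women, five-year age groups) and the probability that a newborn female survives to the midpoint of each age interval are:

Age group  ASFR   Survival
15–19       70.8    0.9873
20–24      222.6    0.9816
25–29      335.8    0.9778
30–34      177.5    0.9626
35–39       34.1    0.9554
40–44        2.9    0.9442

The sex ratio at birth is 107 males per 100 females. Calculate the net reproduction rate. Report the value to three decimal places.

Proportion female at birth = 100 / (100 + 107) = 0.48309.
Weighting each age-specific rate by interval width and survival:
  15–19: 5 × 70.8/1000 × 0.9873 = 0.34950
  20–24: 5 × 222.6/1000 × 0.9816 = 1.09252
  25–29: 5 × 335.8/1000 × 0.9778 = 1.64173
  30–34: 5 × 177.5/1000 × 0.9626 = 0.85431
  35–39: 5 × 34.1/1000 × 0.9554 = 0.16290
  40–44: 5 × 2.9/1000 × 0.9442 = 0.01369
Sum = 4.11465
NRR = 0.48309 × 4.11465 = 1.98775

1.988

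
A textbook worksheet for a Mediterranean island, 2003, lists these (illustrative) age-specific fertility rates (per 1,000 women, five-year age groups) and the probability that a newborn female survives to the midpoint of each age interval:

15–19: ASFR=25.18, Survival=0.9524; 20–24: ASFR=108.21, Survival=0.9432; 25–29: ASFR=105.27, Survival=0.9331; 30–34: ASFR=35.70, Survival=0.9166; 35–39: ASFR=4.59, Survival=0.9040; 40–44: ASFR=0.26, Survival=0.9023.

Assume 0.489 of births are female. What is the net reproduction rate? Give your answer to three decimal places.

Proportion female at birth = 0.489.
Per-age-group product (5 × ASFR × survival probability):
  15–19: 5 × 25.18/1000 × 0.9524 = 0.11991
  20–24: 5 × 108.21/1000 × 0.9432 = 0.51032
  25–29: 5 × 105.27/1000 × 0.9331 = 0.49114
  30–34: 5 × 35.70/1000 × 0.9166 = 0.16361
  35–39: 5 × 4.59/1000 × 0.9040 = 0.02075
  40–44: 5 × 0.26/1000 × 0.9023 = 0.00117
Sum = 1.30690
NRR = 0.489 × 1.30690 = 0.63907

0.639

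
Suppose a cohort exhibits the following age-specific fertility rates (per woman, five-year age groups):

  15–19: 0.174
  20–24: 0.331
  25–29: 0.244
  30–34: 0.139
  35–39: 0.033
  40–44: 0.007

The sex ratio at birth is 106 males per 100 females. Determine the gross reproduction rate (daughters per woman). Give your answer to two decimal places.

2.25

Proportion female at birth = 100 / (100 + 106) = 0.48544.
Sum of ASFRs = 0.174 + 0.331 + 0.244 + 0.139 + 0.033 + 0.007 = 0.928
TFR = 5 × 0.928 = 4.64
GRR = 0.48544 × 4.64 = 2.25244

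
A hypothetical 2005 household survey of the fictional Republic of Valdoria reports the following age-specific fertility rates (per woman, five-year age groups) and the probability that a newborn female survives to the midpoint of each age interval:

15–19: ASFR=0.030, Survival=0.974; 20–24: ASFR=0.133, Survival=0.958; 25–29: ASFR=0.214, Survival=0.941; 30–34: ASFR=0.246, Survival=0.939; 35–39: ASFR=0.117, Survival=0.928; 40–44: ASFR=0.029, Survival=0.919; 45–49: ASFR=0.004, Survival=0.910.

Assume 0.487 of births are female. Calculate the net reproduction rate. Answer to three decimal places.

Proportion female at birth = 0.487.
Weighting each age-specific rate by interval width and survival:
  15–19: 5 × 0.030 × 0.974 = 0.14610
  20–24: 5 × 0.133 × 0.958 = 0.63707
  25–29: 5 × 0.214 × 0.941 = 1.00687
  30–34: 5 × 0.246 × 0.939 = 1.15497
  35–39: 5 × 0.117 × 0.928 = 0.54288
  40–44: 5 × 0.029 × 0.919 = 0.13326
  45–49: 5 × 0.004 × 0.910 = 0.01820
Sum = 3.63935
NRR = 0.487 × 3.63935 = 1.77236
NRR > 1, so each generation more than replaces itself.

1.772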